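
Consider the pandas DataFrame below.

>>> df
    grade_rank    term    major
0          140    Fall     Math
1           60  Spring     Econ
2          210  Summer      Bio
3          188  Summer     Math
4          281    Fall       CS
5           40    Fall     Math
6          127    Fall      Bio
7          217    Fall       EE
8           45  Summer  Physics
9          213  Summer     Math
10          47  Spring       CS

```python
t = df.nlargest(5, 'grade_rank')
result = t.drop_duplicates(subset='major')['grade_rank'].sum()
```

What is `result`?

921

take 5 rows with largest grade_rank:
   grade_rank    term major
4         281    Fall    CS
7         217    Fall    EE
9         213  Summer  Math
2         210  Summer   Bio
3         188  Summer  Math
drop duplicate major (keep=first):
   grade_rank    term major
4         281    Fall    CS
7         217    Fall    EE
9         213  Summer  Math
2         210  Summer   Bio
Then the sum of column 'grade_rank': 921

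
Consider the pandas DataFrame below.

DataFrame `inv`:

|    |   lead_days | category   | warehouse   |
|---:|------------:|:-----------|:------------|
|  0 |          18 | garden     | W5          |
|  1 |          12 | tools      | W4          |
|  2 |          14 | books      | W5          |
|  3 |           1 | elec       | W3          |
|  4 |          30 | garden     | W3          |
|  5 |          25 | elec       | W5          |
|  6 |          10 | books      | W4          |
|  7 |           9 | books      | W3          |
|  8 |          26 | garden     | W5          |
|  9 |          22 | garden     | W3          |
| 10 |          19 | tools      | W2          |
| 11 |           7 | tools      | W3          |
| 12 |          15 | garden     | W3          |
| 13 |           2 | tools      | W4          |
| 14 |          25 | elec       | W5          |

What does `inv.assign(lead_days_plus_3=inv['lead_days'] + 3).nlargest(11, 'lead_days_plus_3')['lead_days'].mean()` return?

19.6363636364

add column lead_days_plus_3 = inv['lead_days'] + 3:
    lead_days category warehouse  lead_days_plus_3
0          18   garden        W5                21
1          12    tools        W4                15
2          14    books        W5                17
3           1     elec        W3                 4
4          30   garden        W3                33
5          25     elec        W5                28
6          10    books        W4                13
7           9    books        W3                12
8          26   garden        W5                29
9          22   garden        W3                25
10         19    tools        W2                22
11          7    tools        W3                10
12         15   garden        W3                18
13          2    tools        W4                 5
14         25     elec        W5                28
take 11 rows with largest lead_days_plus_3:
    lead_days category warehouse  lead_days_plus_3
4          30   garden        W3                33
8          26   garden        W5                29
5          25     elec        W5                28
14         25     elec        W5                28
9          22   garden        W3                25
10         19    tools        W2                22
0          18   garden        W5                21
12         15   garden        W3                18
2          14    books        W5                17
1          12    tools        W4                15
6          10    books        W4                13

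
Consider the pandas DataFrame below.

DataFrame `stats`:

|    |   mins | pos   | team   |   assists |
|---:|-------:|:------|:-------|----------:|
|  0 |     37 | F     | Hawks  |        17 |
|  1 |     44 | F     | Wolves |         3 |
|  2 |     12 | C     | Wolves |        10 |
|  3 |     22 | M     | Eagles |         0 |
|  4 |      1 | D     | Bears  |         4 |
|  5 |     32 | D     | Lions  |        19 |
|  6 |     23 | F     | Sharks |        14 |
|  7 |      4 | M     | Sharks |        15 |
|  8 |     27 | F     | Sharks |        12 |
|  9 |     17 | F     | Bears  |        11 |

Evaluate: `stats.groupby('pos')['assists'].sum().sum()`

105

group by pos, sum of assists:
pos
C    10
D    23
F    57
M    15
Name: assists, dtype: int64
So sum() = 105.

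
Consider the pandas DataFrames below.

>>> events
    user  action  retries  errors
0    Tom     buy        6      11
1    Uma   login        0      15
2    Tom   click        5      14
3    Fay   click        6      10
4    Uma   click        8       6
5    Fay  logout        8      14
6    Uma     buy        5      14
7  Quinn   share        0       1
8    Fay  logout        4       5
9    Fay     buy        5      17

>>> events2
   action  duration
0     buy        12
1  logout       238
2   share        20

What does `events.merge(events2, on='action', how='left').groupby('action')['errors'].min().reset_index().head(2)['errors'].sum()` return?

merge on 'action' (how='left') → 10 rows:
    user  action  retries  errors  duration
0    Tom     buy        6      11      12.0
1    Uma   login        0      15       NaN
2    Tom   click        5      14       NaN
3    Fay   click        6      10       NaN
4    Uma   click        8       6       NaN
5    Fay  logout        8      14     238.0
6    Uma     buy        5      14      12.0
7  Quinn   share        0       1      20.0
8    Fay  logout        4       5     238.0
9    Fay     buy        5      17      12.0
group by action, min of errors:
action
buy       11
click      6
login     15
logout     5
share      1
Name: errors, dtype: int64
reset_index():
   action  errors
0     buy      11
1   click       6
2   login      15
3  logout       5
4   share       1
take first 2 rows:
  action  errors
0    buy      11
1  click       6
Finally, sum of column 'errors' = 17.

17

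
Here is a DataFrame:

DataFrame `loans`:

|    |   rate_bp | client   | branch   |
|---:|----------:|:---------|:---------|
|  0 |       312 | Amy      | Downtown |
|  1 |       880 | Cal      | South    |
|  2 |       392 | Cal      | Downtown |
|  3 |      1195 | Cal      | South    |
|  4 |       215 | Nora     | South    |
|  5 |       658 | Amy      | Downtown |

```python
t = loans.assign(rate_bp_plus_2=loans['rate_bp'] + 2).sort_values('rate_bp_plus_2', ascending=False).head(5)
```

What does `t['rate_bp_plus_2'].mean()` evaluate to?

689.4

add column rate_bp_plus_2 = loans['rate_bp'] + 2:
   rate_bp client    branch  rate_bp_plus_2
0      312    Amy  Downtown             314
1      880    Cal     South             882
2      392    Cal  Downtown             394
3     1195    Cal     South            1197
4      215   Nora     South             217
5      658    Amy  Downtown             660
sort by rate_bp_plus_2 descending:
   rate_bp client    branch  rate_bp_plus_2
3     1195    Cal     South            1197
1      880    Cal     South             882
5      658    Amy  Downtown             660
2      392    Cal  Downtown             394
0      312    Amy  Downtown             314
4      215   Nora     South             217
take first 5 rows:
   rate_bp client    branch  rate_bp_plus_2
3     1195    Cal     South            1197
1      880    Cal     South             882
5      658    Amy  Downtown             660
2      392    Cal  Downtown             394
0      312    Amy  Downtown             314
Hence 689.4.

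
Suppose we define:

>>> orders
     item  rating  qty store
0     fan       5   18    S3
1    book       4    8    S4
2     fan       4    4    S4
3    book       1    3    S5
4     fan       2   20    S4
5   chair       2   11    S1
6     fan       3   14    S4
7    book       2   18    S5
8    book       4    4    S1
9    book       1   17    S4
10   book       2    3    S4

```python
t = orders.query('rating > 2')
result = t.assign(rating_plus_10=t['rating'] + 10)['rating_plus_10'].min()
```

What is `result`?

13

filter rows where rating > 2:
   item  rating  qty store
0   fan       5   18    S3
1  book       4    8    S4
2   fan       4    4    S4
6   fan       3   14    S4
8  book       4    4    S1
add column rating_plus_10 = t['rating'] + 10:
   item  rating  qty store  rating_plus_10
0   fan       5   18    S3              15
1  book       4    8    S4              14
2   fan       4    4    S4              14
6   fan       3   14    S4              13
8  book       4    4    S1              14
So min() = 13.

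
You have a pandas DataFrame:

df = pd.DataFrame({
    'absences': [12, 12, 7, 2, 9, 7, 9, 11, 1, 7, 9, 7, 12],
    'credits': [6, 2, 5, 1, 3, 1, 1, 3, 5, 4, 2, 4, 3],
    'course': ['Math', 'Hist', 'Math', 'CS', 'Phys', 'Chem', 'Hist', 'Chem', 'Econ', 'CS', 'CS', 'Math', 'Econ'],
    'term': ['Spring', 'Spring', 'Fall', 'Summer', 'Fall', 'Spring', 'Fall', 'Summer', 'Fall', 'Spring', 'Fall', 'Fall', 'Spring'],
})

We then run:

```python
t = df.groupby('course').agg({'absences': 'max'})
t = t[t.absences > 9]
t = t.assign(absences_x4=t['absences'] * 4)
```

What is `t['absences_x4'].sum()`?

group by course, max of absences:
        absences
course          
CS             9
Chem          11
Econ          12
Hist          12
Math          12
Phys           9
filter rows where absences > 9:
        absences
course          
Chem          11
Econ          12
Hist          12
Math          12
add column absences_x4 = t['absences'] * 4:
        absences  absences_x4
course                       
Chem          11           44
Econ          12           48
Hist          12           48
Math          12           48

188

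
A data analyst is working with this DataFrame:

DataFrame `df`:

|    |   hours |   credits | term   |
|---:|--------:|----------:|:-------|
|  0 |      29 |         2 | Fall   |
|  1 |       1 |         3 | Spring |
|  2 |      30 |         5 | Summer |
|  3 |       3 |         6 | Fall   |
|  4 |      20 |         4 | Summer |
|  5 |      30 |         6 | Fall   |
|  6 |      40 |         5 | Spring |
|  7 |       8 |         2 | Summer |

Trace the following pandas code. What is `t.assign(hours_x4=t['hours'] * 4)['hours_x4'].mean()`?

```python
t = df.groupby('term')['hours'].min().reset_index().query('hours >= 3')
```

22.0

group by term, min of hours:
term
Fall      3
Spring    1
Summer    8
Name: hours, dtype: int64
reset_index():
     term  hours
0    Fall      3
1  Spring      1
2  Summer      8
filter rows where hours >= 3:
     term  hours
0    Fall      3
2  Summer      8
add column hours_x4 = t['hours'] * 4:
     term  hours  hours_x4
0    Fall      3        12
2  Summer      8        32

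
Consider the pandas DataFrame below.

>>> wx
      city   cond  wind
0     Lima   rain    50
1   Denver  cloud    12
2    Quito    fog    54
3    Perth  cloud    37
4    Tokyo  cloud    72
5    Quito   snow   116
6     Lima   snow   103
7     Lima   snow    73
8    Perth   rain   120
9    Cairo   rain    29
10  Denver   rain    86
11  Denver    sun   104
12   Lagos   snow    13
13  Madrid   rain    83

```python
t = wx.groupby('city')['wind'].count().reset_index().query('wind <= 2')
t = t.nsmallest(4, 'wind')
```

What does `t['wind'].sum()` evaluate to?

group by city, count of wind:
city
Cairo     1
Denver    3
Lagos     1
Lima      3
Madrid    1
Perth     2
Quito     2
Tokyo     1
Name: wind, dtype: int64
reset_index():
     city  wind
0   Cairo     1
1  Denver     3
2   Lagos     1
3    Lima     3
4  Madrid     1
5   Perth     2
6   Quito     2
7   Tokyo     1
filter rows where wind <= 2:
     city  wind
0   Cairo     1
2   Lagos     1
4  Madrid     1
5   Perth     2
6   Quito     2
7   Tokyo     1
take 4 rows with smallest wind:
     city  wind
0   Cairo     1
2   Lagos     1
4  Madrid     1
7   Tokyo     1

4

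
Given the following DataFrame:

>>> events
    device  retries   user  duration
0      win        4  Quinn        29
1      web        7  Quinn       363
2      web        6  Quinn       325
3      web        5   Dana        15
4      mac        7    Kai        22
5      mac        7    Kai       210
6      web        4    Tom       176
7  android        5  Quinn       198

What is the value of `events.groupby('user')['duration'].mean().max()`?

group by user, mean of duration:
user
Dana      15.00
Kai      116.00
Quinn    228.75
Tom      176.00
Name: duration, dtype: float64
Hence 228.75.

228.75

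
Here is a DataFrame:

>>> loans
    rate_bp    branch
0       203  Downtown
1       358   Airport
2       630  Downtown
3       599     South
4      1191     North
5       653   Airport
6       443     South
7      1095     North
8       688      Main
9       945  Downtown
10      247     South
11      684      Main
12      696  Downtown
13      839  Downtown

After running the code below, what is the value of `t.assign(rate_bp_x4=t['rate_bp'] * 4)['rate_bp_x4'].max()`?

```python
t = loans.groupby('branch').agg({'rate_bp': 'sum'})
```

13252

group by branch, sum of rate_bp:
          rate_bp
branch           
Airport      1011
Downtown     3313
Main         1372
North        2286
South        1289
add column rate_bp_x4 = t['rate_bp'] * 4:
          rate_bp  rate_bp_x4
branch                       
Airport      1011        4044
Downtown     3313       13252
Main         1372        5488
North        2286        9144
South        1289        5156
Taking the max of column 'rate_bp_x4' gives 13252.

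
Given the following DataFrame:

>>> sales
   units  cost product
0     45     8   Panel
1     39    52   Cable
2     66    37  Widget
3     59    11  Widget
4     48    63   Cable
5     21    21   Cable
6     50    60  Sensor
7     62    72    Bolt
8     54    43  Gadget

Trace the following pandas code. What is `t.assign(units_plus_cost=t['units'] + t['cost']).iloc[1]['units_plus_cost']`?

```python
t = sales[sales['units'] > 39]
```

103

filter rows where units > 39:
   units  cost product
0     45     8   Panel
2     66    37  Widget
3     59    11  Widget
4     48    63   Cable
6     50    60  Sensor
7     62    72    Bolt
8     54    43  Gadget
add column units_plus_cost = t['units'] + t['cost']:
   units  cost product  units_plus_cost
0     45     8   Panel               53
2     66    37  Widget              103
3     59    11  Widget               70
4     48    63   Cable              111
6     50    60  Sensor              110
7     62    72    Bolt              134
8     54    43  Gadget               97
Hence 103.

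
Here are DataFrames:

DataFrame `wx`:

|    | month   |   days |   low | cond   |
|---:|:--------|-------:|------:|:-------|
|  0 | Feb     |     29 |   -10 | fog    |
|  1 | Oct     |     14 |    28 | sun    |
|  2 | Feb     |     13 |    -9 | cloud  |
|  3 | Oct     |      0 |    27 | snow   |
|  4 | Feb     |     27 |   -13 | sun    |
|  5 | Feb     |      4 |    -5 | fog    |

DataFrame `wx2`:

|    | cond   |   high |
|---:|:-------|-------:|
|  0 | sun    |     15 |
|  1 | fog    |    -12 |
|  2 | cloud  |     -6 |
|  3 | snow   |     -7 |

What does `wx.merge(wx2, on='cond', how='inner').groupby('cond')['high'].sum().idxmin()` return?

merge on 'cond' (how='inner') → 6 rows:
  month  days  low   cond  high
0   Feb    29  -10    fog   -12
1   Oct    14   28    sun    15
2   Feb    13   -9  cloud    -6
3   Oct     0   27   snow    -7
4   Feb    27  -13    sun    15
5   Feb     4   -5    fog   -12
group by cond, sum of high:
cond
cloud    -6
fog     -24
snow     -7
sun      30
Name: high, dtype: int64
Hence fog.

fog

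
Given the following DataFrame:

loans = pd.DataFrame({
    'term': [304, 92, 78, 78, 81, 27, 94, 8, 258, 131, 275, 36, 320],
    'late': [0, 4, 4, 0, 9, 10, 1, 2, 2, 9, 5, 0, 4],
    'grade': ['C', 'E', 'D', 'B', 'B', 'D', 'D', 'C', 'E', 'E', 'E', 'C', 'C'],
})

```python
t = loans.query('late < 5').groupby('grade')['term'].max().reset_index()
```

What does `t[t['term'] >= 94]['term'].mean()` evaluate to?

filter rows where late < 5:
    term  late grade
0    304     0     C
1     92     4     E
2     78     4     D
3     78     0     B
6     94     1     D
7      8     2     C
8    258     2     E
11    36     0     C
12   320     4     C
group by grade, max of term:
grade
B     78
C    320
D     94
E    258
Name: term, dtype: int64
reset_index():
  grade  term
0     B    78
1     C   320
2     D    94
3     E   258
filter rows where term >= 94:
  grade  term
1     C   320
2     D    94
3     E   258
Then the mean of column 'term': 224.0

224.0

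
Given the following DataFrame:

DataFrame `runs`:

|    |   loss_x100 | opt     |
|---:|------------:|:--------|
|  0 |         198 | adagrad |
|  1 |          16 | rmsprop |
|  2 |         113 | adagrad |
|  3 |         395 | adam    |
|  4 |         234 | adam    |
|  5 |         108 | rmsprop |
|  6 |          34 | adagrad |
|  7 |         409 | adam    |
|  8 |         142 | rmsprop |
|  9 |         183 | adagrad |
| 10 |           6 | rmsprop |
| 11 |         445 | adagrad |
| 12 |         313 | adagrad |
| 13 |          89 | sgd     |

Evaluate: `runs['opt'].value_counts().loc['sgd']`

value_counts of opt:
opt
adagrad    6
rmsprop    4
adam       3
sgd        1
Name: count, dtype: int64

1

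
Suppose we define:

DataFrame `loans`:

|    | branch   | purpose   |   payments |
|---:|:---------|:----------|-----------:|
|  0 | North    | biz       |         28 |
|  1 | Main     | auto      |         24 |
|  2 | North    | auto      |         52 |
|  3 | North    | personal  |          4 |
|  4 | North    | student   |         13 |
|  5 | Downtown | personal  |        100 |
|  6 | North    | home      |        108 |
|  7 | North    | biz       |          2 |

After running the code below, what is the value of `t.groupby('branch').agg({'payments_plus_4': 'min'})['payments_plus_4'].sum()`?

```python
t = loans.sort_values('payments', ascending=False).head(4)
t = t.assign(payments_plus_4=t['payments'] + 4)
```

sort by payments descending:
     branch   purpose  payments
6     North      home       108
5  Downtown  personal       100
2     North      auto        52
0     North       biz        28
1      Main      auto        24
4     North   student        13
3     North  personal         4
7     North       biz         2
take first 4 rows:
     branch   purpose  payments
6     North      home       108
5  Downtown  personal       100
2     North      auto        52
0     North       biz        28
add column payments_plus_4 = t['payments'] + 4:
     branch   purpose  payments  payments_plus_4
6     North      home       108              112
5  Downtown  personal       100              104
2     North      auto        52               56
0     North       biz        28               32
group by branch, min of payments_plus_4:
          payments_plus_4
branch                   
Downtown              104
North                  32

136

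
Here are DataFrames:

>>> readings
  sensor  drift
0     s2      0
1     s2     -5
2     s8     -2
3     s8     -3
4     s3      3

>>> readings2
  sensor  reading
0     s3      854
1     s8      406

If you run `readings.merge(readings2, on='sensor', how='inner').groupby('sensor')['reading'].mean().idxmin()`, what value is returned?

s8

merge on 'sensor' (how='inner') → 3 rows:
  sensor  drift  reading
0     s8     -2      406
1     s8     -3      406
2     s3      3      854
group by sensor, mean of reading:
sensor
s3    854.0
s8    406.0
Name: reading, dtype: float64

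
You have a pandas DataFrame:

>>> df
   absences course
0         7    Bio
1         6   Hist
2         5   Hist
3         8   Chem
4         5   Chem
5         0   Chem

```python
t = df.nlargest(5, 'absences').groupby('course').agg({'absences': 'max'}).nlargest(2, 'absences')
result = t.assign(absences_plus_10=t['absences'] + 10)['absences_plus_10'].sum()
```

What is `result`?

35

take 5 rows with largest absences:
   absences course
3         8   Chem
0         7    Bio
1         6   Hist
2         5   Hist
4         5   Chem
group by course, max of absences:
        absences
course          
Bio            7
Chem           8
Hist           6
take 2 rows with largest absences:
        absences
course          
Chem           8
Bio            7
add column absences_plus_10 = t['absences'] + 10:
        absences  absences_plus_10
course                            
Chem           8                18
Bio            7                17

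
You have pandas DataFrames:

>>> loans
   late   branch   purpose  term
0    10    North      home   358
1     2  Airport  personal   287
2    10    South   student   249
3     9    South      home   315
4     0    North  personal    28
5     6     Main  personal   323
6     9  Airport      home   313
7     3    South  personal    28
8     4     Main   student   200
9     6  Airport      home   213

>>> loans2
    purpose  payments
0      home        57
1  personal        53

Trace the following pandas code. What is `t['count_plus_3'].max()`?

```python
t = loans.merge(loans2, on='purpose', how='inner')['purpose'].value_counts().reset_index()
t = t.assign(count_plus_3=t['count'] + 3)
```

7

merge on 'purpose' (how='inner') → 8 rows:
   late   branch   purpose  term  payments
0    10    North      home   358        57
1     2  Airport  personal   287        53
2     9    South      home   315        57
3     0    North  personal    28        53
4     6     Main  personal   323        53
5     9  Airport      home   313        57
6     3    South  personal    28        53
7     6  Airport      home   213        57
value_counts of purpose:
purpose
home        4
personal    4
Name: count, dtype: int64
reset_index():
    purpose  count
0      home      4
1  personal      4
add column count_plus_3 = t['count'] + 3:
    purpose  count  count_plus_3
0      home      4             7
1  personal      4             7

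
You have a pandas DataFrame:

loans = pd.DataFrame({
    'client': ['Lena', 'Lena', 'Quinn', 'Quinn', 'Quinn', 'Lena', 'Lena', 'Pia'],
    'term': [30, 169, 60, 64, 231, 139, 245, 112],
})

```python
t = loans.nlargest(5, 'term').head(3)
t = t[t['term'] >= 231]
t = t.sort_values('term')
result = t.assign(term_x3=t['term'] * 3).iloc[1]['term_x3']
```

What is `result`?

take 5 rows with largest term:
  client  term
6   Lena   245
4  Quinn   231
1   Lena   169
5   Lena   139
7    Pia   112
take first 3 rows:
  client  term
6   Lena   245
4  Quinn   231
1   Lena   169
filter rows where term >= 231:
  client  term
6   Lena   245
4  Quinn   231
sort by term:
  client  term
4  Quinn   231
6   Lena   245
add column term_x3 = t['term'] * 3:
  client  term  term_x3
4  Quinn   231      693
6   Lena   245      735
Then the value at position 1, column 'term_x3': 735

735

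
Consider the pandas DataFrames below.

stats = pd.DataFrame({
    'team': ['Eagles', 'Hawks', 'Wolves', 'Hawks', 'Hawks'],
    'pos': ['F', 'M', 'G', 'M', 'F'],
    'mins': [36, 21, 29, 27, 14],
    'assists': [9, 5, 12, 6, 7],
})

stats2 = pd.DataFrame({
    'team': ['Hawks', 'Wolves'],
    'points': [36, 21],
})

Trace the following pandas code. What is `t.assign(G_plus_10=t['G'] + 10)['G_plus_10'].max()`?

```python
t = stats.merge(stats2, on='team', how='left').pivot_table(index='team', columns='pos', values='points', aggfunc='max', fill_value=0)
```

31.0

merge on 'team' (how='left') → 5 rows:
     team pos  mins  assists  points
0  Eagles   F    36        9     NaN
1   Hawks   M    21        5    36.0
2  Wolves   G    29       12    21.0
3   Hawks   M    27        6    36.0
4   Hawks   F    14        7    36.0
pivot: rows=team, cols=pos, max(points):
pos        F     G     M
team                    
Hawks   36.0   0.0  36.0
Wolves   0.0  21.0   0.0
add column G_plus_10 = t['G'] + 10:
pos        F     G     M  G_plus_10
team                               
Hawks   36.0   0.0  36.0       10.0
Wolves   0.0  21.0   0.0       31.0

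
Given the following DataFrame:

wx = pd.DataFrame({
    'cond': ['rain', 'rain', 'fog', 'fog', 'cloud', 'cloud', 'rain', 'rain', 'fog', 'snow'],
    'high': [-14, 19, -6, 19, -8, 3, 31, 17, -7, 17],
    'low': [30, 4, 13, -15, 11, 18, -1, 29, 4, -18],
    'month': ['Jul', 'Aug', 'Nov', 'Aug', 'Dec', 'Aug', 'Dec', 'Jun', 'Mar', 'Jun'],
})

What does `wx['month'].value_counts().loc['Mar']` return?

value_counts of month:
month
Aug    3
Dec    2
Jun    2
Jul    1
Nov    1
Mar    1
Name: count, dtype: int64

1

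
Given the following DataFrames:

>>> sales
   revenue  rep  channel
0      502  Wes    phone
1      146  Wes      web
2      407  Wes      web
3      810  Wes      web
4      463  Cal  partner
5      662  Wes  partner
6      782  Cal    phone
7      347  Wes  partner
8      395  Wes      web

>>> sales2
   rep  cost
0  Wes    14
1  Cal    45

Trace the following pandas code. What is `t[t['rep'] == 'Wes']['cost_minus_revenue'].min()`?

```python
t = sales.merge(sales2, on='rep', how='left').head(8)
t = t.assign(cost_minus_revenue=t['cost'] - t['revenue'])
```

merge on 'rep' (how='left') → 9 rows:
   revenue  rep  channel  cost
0      502  Wes    phone    14
1      146  Wes      web    14
2      407  Wes      web    14
3      810  Wes      web    14
4      463  Cal  partner    45
5      662  Wes  partner    14
6      782  Cal    phone    45
7      347  Wes  partner    14
8      395  Wes      web    14
take first 8 rows:
   revenue  rep  channel  cost
0      502  Wes    phone    14
1      146  Wes      web    14
2      407  Wes      web    14
3      810  Wes      web    14
4      463  Cal  partner    45
5      662  Wes  partner    14
6      782  Cal    phone    45
7      347  Wes  partner    14
add column cost_minus_revenue = t['cost'] - t['revenue']:
   revenue  rep  channel  cost  cost_minus_revenue
0      502  Wes    phone    14                -488
1      146  Wes      web    14                -132
2      407  Wes      web    14                -393
3      810  Wes      web    14                -796
4      463  Cal  partner    45                -418
5      662  Wes  partner    14                -648
6      782  Cal    phone    45                -737
7      347  Wes  partner    14                -333
filter rows where rep == 'Wes':
   revenue  rep  channel  cost  cost_minus_revenue
0      502  Wes    phone    14                -488
1      146  Wes      web    14                -132
2      407  Wes      web    14                -393
3      810  Wes      web    14                -796
5      662  Wes  partner    14                -648
7      347  Wes  partner    14                -333

-796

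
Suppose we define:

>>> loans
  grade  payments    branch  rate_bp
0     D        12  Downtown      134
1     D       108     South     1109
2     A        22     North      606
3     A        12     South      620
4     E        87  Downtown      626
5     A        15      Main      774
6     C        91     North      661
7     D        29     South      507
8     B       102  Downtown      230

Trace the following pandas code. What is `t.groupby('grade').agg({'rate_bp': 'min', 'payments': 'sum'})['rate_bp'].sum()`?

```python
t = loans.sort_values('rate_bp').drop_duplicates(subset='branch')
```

740

sort by rate_bp:
  grade  payments    branch  rate_bp
0     D        12  Downtown      134
8     B       102  Downtown      230
7     D        29     South      507
2     A        22     North      606
3     A        12     South      620
4     E        87  Downtown      626
6     C        91     North      661
5     A        15      Main      774
1     D       108     South     1109
drop duplicate branch (keep=first):
  grade  payments    branch  rate_bp
0     D        12  Downtown      134
7     D        29     South      507
2     A        22     North      606
5     A        15      Main      774
group by grade: min(rate_bp), sum(payments):
       rate_bp  payments
grade                   
A          606        37
D          134        41
sum of column 'rate_bp' → 740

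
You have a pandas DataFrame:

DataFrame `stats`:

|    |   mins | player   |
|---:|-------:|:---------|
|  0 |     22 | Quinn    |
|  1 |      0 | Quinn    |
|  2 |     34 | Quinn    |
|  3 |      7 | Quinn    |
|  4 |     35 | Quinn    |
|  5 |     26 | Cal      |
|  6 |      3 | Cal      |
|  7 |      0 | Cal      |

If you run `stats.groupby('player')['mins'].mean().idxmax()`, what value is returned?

Quinn

group by player, mean of mins:
player
Cal       9.666667
Quinn    19.600000
Name: mins, dtype: float64
label with the largest value → Quinn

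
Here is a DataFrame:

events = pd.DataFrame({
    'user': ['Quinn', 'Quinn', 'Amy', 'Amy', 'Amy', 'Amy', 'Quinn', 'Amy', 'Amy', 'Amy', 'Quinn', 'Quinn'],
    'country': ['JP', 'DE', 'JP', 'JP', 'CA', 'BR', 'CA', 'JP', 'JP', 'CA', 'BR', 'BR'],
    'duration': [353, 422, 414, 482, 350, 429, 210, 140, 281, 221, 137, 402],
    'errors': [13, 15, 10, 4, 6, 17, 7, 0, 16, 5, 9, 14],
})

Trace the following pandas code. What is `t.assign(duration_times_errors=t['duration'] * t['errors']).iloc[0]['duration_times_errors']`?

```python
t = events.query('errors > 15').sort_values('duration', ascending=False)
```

7293

filter rows where errors > 15:
  user country  duration  errors
5  Amy      BR       429      17
8  Amy      JP       281      16
sort by duration descending:
  user country  duration  errors
5  Amy      BR       429      17
8  Amy      JP       281      16
add column duration_times_errors = t['duration'] * t['errors']:
  user country  duration  errors  duration_times_errors
5  Amy      BR       429      17                   7293
8  Amy      JP       281      16                   4496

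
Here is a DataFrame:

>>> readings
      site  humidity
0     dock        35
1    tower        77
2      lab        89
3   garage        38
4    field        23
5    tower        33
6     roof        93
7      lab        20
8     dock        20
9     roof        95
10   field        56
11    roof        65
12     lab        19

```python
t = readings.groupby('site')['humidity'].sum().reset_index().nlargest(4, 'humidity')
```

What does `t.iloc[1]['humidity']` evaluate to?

128

group by site, sum of humidity:
site
dock       55
field      79
garage     38
lab       128
roof      253
tower     110
Name: humidity, dtype: int64
reset_index():
     site  humidity
0    dock        55
1   field        79
2  garage        38
3     lab       128
4    roof       253
5   tower       110
take 4 rows with largest humidity:
    site  humidity
4   roof       253
3    lab       128
5  tower       110
1  field        79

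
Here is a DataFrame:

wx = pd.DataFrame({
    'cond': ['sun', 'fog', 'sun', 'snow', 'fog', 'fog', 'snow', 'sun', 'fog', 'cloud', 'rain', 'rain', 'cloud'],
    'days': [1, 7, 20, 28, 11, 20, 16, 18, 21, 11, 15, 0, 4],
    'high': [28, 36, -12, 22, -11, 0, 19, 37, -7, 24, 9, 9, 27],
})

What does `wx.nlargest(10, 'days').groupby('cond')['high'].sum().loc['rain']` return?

9

take 10 rows with largest days:
     cond  days  high
3    snow    28    22
8     fog    21    -7
2     sun    20   -12
5     fog    20     0
7     sun    18    37
6    snow    16    19
10   rain    15     9
4     fog    11   -11
9   cloud    11    24
1     fog     7    36
group by cond, sum of high:
cond
cloud    24
fog      18
rain      9
snow     41
sun      25
Name: high, dtype: int64
Reading off the value at index 'rain', we get 9.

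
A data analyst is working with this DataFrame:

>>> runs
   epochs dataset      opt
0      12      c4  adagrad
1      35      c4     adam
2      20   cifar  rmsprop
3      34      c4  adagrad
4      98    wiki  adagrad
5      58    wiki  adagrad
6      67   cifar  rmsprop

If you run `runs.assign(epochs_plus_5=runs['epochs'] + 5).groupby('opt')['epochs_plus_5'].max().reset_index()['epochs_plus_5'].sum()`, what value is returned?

215

add column epochs_plus_5 = runs['epochs'] + 5:
   epochs dataset      opt  epochs_plus_5
0      12      c4  adagrad             17
1      35      c4     adam             40
2      20   cifar  rmsprop             25
3      34      c4  adagrad             39
4      98    wiki  adagrad            103
5      58    wiki  adagrad             63
6      67   cifar  rmsprop             72
group by opt, max of epochs_plus_5:
opt
adagrad    103
adam        40
rmsprop     72
Name: epochs_plus_5, dtype: int64
reset_index():
       opt  epochs_plus_5
0  adagrad            103
1     adam             40
2  rmsprop             72
Hence 215.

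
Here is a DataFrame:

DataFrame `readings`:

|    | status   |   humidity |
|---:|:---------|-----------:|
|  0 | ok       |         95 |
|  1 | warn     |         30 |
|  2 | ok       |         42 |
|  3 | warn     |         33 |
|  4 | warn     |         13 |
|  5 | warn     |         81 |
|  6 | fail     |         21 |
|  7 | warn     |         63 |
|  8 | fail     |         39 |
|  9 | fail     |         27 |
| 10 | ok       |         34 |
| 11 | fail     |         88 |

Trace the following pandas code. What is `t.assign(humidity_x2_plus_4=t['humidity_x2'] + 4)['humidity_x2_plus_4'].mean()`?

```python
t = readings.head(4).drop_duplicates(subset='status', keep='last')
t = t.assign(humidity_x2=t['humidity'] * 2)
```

79.0

take first 4 rows:
  status  humidity
0     ok        95
1   warn        30
2     ok        42
3   warn        33
drop duplicate status (keep=last):
  status  humidity
2     ok        42
3   warn        33
add column humidity_x2 = t['humidity'] * 2:
  status  humidity  humidity_x2
2     ok        42           84
3   warn        33           66
add column humidity_x2_plus_4 = t['humidity_x2'] + 4:
  status  humidity  humidity_x2  humidity_x2_plus_4
2     ok        42           84                  88
3   warn        33           66                  70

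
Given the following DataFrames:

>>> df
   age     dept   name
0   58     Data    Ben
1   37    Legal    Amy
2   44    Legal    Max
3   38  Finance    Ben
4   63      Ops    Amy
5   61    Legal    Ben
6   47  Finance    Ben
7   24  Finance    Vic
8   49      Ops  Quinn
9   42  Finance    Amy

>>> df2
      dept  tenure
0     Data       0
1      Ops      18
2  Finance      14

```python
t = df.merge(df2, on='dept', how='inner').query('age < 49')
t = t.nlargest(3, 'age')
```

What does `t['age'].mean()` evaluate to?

merge on 'dept' (how='inner') → 7 rows:
   age     dept   name  tenure
0   58     Data    Ben       0
1   38  Finance    Ben      14
2   63      Ops    Amy      18
3   47  Finance    Ben      14
4   24  Finance    Vic      14
5   49      Ops  Quinn      18
6   42  Finance    Amy      14
filter rows where age < 49:
   age     dept name  tenure
1   38  Finance  Ben      14
3   47  Finance  Ben      14
4   24  Finance  Vic      14
6   42  Finance  Amy      14
take 3 rows with largest age:
   age     dept name  tenure
3   47  Finance  Ben      14
6   42  Finance  Amy      14
1   38  Finance  Ben      14

42.3333333333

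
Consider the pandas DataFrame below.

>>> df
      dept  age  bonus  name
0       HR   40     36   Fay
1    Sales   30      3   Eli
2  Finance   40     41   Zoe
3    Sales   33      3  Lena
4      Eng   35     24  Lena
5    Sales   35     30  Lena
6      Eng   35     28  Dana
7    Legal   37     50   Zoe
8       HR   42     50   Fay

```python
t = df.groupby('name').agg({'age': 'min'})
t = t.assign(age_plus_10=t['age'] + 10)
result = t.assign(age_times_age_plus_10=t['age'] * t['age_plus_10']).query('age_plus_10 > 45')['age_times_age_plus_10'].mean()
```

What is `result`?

group by name, min of age:
      age
name     
Dana   35
Eli    30
Fay    40
Lena   33
Zoe    37
add column age_plus_10 = t['age'] + 10:
      age  age_plus_10
name                  
Dana   35           45
Eli    30           40
Fay    40           50
Lena   33           43
Zoe    37           47
add column age_times_age_plus_10 = t['age'] * t['age_plus_10']:
      age  age_plus_10  age_times_age_plus_10
name                                         
Dana   35           45                   1575
Eli    30           40                   1200
Fay    40           50                   2000
Lena   33           43                   1419
Zoe    37           47                   1739
filter rows where age_plus_10 > 45:
      age  age_plus_10  age_times_age_plus_10
name                                         
Fay    40           50                   2000
Zoe    37           47                   1739

1869.5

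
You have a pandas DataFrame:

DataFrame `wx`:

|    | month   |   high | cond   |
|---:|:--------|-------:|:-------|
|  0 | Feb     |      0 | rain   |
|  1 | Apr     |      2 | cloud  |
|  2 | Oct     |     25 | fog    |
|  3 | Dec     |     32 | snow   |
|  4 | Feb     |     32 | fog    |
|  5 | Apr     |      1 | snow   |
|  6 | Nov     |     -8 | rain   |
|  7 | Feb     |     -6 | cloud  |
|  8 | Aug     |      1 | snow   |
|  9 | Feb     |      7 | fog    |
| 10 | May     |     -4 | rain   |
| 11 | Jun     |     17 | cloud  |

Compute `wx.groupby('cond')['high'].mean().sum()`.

group by cond, mean of high:
cond
cloud     4.333333
fog      21.333333
rain     -4.000000
snow     11.333333
Name: high, dtype: float64
So sum() = 33.0.

33.0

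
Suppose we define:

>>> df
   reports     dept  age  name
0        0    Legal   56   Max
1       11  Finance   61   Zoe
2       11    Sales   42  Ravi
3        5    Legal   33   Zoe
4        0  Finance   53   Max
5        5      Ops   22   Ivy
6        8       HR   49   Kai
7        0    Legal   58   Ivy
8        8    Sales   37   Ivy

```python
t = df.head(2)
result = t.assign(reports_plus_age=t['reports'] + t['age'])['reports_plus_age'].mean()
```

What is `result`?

take first 2 rows:
   reports     dept  age name
0        0    Legal   56  Max
1       11  Finance   61  Zoe
add column reports_plus_age = t['reports'] + t['age']:
   reports     dept  age name  reports_plus_age
0        0    Legal   56  Max                56
1       11  Finance   61  Zoe                72
Then the mean of column 'reports_plus_age': 64.0

64.0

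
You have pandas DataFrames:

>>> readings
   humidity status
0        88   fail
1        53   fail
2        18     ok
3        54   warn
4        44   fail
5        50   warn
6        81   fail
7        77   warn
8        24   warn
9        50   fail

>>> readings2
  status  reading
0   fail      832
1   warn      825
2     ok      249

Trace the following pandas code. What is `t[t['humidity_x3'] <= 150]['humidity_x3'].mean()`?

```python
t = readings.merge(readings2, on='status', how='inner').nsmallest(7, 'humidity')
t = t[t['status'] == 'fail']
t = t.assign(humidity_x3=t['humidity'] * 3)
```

141.0

merge on 'status' (how='inner') → 10 rows:
   humidity status  reading
0        88   fail      832
1        53   fail      832
2        18     ok      249
3        54   warn      825
4        44   fail      832
5        50   warn      825
6        81   fail      832
7        77   warn      825
8        24   warn      825
9        50   fail      832
take 7 rows with smallest humidity:
   humidity status  reading
2        18     ok      249
8        24   warn      825
4        44   fail      832
5        50   warn      825
9        50   fail      832
1        53   fail      832
3        54   warn      825
filter rows where status == 'fail':
   humidity status  reading
4        44   fail      832
9        50   fail      832
1        53   fail      832
add column humidity_x3 = t['humidity'] * 3:
   humidity status  reading  humidity_x3
4        44   fail      832          132
9        50   fail      832          150
1        53   fail      832          159
filter rows where humidity_x3 <= 150:
   humidity status  reading  humidity_x3
4        44   fail      832          132
9        50   fail      832          150
Reading off the mean of column 'humidity_x3', we get 141.0.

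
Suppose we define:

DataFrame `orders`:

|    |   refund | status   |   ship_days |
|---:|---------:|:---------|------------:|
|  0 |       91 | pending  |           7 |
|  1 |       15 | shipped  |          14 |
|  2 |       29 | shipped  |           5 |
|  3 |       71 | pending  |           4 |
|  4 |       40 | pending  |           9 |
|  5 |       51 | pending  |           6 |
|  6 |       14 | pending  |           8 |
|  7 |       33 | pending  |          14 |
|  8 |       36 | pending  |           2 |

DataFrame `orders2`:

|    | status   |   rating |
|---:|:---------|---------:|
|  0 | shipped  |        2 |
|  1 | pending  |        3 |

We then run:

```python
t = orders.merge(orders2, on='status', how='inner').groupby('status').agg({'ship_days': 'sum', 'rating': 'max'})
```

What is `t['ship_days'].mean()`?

merge on 'status' (how='inner') → 9 rows:
   refund   status  ship_days  rating
0      91  pending          7       3
1      15  shipped         14       2
2      29  shipped          5       2
3      71  pending          4       3
4      40  pending          9       3
5      51  pending          6       3
6      14  pending          8       3
7      33  pending         14       3
8      36  pending          2       3
group by status: sum(ship_days), max(rating):
         ship_days  rating
status                    
pending         50       3
shipped         19       2
Finally, mean of column 'ship_days' = 34.5.

34.5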